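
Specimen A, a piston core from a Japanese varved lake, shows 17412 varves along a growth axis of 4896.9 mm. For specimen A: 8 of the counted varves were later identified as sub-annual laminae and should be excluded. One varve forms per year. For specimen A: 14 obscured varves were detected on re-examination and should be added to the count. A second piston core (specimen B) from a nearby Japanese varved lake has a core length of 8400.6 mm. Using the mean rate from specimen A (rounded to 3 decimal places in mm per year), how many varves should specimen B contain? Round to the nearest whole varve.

Specimen A: correcting the raw count gives 17412 − 8 + 14 = 17418 true varves.
A: 4896.9 mm over 17418 years gives 4896.9 / 17418 ≈ 0.281 mm per year.
B spans 8400.6 / 0.281 = 29895.37 years ≈ 29895 varves.

29895 varves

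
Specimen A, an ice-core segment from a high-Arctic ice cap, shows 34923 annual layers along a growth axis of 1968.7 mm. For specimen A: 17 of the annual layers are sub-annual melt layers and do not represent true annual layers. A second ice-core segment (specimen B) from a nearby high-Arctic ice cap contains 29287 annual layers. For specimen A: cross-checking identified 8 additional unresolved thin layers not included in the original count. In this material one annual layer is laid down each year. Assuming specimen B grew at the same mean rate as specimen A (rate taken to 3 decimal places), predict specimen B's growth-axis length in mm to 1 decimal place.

Specimen A: correcting the raw count gives 34923 − 17 + 8 = 34914 true annual layers.
A: Extension rate ≈ 1968.7 / 34914 = 0.056 mm/year.
B's length ≈ 0.056 × 29287 = 1640.1 mm.

1640.1 mm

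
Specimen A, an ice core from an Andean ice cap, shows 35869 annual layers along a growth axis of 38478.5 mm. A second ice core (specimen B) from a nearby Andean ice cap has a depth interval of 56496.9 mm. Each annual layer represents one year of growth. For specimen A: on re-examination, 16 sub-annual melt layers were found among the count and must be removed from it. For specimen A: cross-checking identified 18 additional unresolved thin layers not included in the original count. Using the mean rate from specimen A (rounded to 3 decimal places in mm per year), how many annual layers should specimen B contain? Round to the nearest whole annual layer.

52653 annual layers

Specimen A: true annual layer count = 35869 − 16 + 18 = 35871.
A: 38478.5 mm over 35871 years gives 38478.5 / 35871 ≈ 1.073 mm/yr.
B spans 56496.9 / 1.073 = 52653.22 years ≈ 52653 annual layers.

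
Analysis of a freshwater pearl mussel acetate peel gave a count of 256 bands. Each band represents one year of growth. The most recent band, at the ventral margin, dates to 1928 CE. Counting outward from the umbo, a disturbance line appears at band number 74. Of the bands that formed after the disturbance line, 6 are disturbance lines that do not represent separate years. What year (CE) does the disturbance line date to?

Between band 74 and the ventral margin there are 256 − 74 = 182 bands.
Excluding 6 false bands: 182 − 6 = 176.
1928 − 176 = 1752 CE.

1752 CE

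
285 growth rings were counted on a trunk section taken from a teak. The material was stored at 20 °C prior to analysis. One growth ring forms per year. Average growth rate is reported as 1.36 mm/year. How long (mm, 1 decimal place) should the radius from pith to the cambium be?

387.6 mm

The record spans 285 years at 1.36 mm per year.
Predicted length = 1.36 mm/year × 285 years = 387.6 mm.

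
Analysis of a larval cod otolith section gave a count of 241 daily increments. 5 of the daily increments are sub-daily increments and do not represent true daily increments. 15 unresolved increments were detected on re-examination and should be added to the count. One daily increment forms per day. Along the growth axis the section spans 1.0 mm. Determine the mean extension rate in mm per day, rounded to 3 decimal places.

Correcting the raw count gives 241 − 5 + 15 = 251 true daily increments.
Extension rate ≈ 1.0 / 251 = 0.004 mm per day.

0.004 mm per day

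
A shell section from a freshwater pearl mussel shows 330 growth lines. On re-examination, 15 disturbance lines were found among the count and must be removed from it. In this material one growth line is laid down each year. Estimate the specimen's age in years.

True growth line count = 330 − 15 = 315.
One growth line per year makes the duration 315 years.

315 yr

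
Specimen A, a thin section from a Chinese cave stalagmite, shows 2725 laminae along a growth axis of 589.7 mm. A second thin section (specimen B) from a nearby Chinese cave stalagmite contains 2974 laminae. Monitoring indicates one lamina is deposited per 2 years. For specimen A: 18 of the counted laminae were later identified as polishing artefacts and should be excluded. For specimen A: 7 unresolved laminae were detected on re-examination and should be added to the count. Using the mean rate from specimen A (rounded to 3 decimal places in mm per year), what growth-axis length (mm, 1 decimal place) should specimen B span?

648.3 mm

Specimen A: correcting the raw count gives 2725 − 18 + 7 = 2714 true laminae.
Specimen A: at 2 years per lamina, 2714 × 2 = 5428 years.
A: Mean rate = 589.7 mm / 5428 years ≈ 0.109 mm/year.
Specimen B: at 2 years per lamina, 2974 × 2 = 5948 years. For B, 0.109 mm/year × 5948 years = 648.3 mm.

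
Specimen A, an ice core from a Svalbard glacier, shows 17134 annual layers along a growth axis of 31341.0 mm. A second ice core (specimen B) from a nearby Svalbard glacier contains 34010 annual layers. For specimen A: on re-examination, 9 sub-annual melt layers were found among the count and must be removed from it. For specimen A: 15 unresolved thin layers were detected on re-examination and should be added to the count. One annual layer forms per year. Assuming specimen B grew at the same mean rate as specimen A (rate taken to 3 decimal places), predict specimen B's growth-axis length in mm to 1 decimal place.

62204.3 mm

Specimen A: true annual layer count = 17134 − 9 + 15 = 17140.
A: Extension rate ≈ 31341.0 / 17140 = 1.829 mm per year.
Length of B = 1.829 × 34010 = 62204.3 mm.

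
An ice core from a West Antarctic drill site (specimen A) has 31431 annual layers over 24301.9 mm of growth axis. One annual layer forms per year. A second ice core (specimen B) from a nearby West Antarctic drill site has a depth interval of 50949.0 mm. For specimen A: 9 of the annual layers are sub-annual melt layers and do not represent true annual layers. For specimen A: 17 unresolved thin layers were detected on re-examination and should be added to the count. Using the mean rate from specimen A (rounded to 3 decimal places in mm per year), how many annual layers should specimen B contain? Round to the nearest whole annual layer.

Specimen A: after corrections the count is 31431 − 9 + 17 = 31439 annual layers.
A: Extension rate ≈ 24301.9 / 31439 = 0.773 mm per year.
Specimen B: 50949.0 mm / 0.773 mm per year = 65910.74 years ≈ 65911 annual layers.

65911 annual layers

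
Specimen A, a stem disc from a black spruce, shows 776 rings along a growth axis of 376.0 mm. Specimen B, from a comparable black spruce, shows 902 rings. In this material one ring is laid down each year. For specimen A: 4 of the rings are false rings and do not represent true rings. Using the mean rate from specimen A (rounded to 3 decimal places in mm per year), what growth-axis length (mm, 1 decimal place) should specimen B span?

Specimen A: true ring count = 776 − 4 = 772.
A: Extension rate ≈ 376.0 / 772 = 0.487 mm per year.
B's length ≈ 0.487 × 902 = 439.3 mm.

439.3 mm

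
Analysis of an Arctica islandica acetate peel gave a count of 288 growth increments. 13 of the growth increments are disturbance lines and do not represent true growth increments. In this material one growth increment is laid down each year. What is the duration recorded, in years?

True growth increment count = 288 − 13 = 275.
With a one-to-one growth increment periodicity this is 275 years.

275 yr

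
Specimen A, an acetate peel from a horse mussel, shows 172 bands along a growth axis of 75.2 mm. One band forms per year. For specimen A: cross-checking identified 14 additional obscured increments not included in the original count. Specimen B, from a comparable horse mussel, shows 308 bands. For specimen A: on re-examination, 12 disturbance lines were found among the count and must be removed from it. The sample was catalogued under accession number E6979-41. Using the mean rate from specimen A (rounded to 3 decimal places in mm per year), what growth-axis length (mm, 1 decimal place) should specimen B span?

Specimen A: adjusted count: 172 − 12 + 14 = 174 bands.
A: 75.2 mm over 174 years gives 75.2 / 174 ≈ 0.432 mm/year.
For B, 0.432 mm/year × 308 years = 133.1 mm.

133.1 mm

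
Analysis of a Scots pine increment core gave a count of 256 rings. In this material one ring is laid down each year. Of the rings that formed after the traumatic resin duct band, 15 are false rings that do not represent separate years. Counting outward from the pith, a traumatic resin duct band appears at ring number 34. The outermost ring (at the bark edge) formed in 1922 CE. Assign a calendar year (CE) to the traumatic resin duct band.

Between ring 34 and the bark edge there are 256 − 34 = 222 rings.
222 − 15 false = 207 true rings after the traumatic resin duct band.
The ring at the bark edge is 1922 CE, so the traumatic resin duct band dates to 1922 − 207 = 1715 CE.

1715 CE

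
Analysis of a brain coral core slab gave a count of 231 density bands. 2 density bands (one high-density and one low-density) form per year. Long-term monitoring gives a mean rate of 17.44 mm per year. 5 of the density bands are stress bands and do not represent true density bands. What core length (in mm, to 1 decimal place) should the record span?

1970.7 mm

Adjusted count: 231 − 5 = 226 density bands.
Dividing by 2 density bands per year: 226 / 2 = 113 years.
113 years at 17.44 mm/year gives 17.44 × 113 = 1970.7 mm.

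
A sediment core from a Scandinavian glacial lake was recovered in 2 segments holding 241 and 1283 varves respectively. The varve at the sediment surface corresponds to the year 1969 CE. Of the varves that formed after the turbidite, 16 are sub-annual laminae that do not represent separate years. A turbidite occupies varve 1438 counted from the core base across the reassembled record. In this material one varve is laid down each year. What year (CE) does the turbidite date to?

1899 CE

Total varves = 241 + 1283 = 1524.
Between varve 1438 and the sediment surface there are 1524 − 1438 = 86 varves.
86 − 16 false = 70 true varves after the turbidite.
Counting back 70 years from 1969 CE places the turbidite in 1969 − 70 = 1899 CE.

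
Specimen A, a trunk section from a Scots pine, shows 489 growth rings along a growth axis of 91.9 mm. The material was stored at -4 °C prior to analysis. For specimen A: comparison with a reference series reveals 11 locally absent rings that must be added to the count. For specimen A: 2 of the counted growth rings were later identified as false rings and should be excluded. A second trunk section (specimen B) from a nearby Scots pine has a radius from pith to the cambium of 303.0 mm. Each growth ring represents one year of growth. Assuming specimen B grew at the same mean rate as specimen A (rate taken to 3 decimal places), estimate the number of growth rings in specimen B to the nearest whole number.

1638 growth rings

Specimen A: correcting the raw count gives 489 − 2 + 11 = 498 true growth rings.
A: 91.9 mm over 498 years gives 91.9 / 498 ≈ 0.185 mm/year.
Specimen B: 303.0 mm / 0.185 mm per year = 1637.84 years ≈ 1638 growth rings.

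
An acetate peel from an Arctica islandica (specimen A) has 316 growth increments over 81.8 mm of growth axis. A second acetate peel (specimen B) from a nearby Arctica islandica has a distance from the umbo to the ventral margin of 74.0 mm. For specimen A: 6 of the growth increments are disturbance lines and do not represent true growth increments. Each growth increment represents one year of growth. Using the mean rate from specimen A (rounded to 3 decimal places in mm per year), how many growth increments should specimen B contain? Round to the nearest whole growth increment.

280 growth increments

Specimen A: true growth increment count = 316 − 6 = 310.
A: Mean rate = 81.8 mm / 310 years ≈ 0.264 mm/yr.
B spans 74.0 / 0.264 = 280.30 years ≈ 280 growth increments.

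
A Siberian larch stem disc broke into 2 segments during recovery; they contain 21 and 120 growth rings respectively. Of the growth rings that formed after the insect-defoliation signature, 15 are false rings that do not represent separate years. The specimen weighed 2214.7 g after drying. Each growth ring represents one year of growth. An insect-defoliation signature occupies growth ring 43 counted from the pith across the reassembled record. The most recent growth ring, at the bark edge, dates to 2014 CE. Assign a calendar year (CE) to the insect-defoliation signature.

1931 CE

Total growth rings = 21 + 120 = 141.
Between growth ring 43 and the bark edge there are 141 − 43 = 98 growth rings.
98 − 15 false = 83 true growth rings after the insect-defoliation signature.
Counting back 83 years from 2014 CE places the insect-defoliation signature in 2014 − 83 = 1931 CE.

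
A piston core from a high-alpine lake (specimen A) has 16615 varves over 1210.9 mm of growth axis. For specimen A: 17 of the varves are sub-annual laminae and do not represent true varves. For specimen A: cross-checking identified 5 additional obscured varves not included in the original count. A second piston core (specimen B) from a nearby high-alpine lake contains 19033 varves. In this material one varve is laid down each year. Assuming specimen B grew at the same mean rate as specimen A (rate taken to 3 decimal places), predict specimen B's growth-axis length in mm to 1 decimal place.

Specimen A: adjusted count: 16615 − 17 + 5 = 16603 varves.
A: Extension rate ≈ 1210.9 / 16603 = 0.073 mm per year.
B's length ≈ 0.073 × 19033 = 1389.4 mm.

1389.4 mm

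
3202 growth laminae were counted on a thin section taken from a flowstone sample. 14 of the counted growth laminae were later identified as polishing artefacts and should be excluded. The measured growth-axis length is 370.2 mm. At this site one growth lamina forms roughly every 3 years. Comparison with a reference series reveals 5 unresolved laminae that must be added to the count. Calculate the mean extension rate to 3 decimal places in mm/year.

After corrections the count is 3202 − 14 + 5 = 3193 growth laminae.
3193 growth laminae at 3 years each span 3193 × 3 = 9579 years.
Mean rate = 370.2 mm / 9579 years ≈ 0.039 mm/year.

0.039 mm/year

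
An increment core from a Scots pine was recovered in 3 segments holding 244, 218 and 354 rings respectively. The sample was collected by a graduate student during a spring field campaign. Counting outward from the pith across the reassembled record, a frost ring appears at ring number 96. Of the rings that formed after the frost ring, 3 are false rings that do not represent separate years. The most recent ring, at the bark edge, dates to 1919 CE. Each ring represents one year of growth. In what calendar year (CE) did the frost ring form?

Total rings = 244 + 218 + 354 = 816.
The frost ring sits at ring 96 from the pith, so 816 − 96 = 720 rings formed after it.
Removing the 3 false rings leaves 720 − 3 = 717 true rings beyond the frost ring.
The ring at the bark edge is 1919 CE, so the frost ring dates to 1919 − 717 = 1202 CE.

1202 CE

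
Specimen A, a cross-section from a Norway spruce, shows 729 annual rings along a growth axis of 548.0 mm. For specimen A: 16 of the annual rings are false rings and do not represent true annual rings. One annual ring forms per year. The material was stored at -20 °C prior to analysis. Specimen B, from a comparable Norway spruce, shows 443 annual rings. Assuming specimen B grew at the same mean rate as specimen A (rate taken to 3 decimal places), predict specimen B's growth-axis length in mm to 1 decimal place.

340.7 mm

Specimen A: adjusted count: 729 − 16 = 713 annual rings.
A: Extension rate ≈ 548.0 / 713 = 0.769 mm/yr.
For B, 0.769 mm/year × 443 years = 340.7 mm.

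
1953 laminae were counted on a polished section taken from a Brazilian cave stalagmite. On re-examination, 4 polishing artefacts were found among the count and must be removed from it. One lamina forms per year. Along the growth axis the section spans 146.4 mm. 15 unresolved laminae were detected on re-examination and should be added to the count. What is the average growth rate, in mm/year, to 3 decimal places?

0.075 mm/year

Correcting the raw count gives 1953 − 4 + 15 = 1964 true laminae.
146.4 mm over 1964 years gives 146.4 / 1964 ≈ 0.075 mm/year.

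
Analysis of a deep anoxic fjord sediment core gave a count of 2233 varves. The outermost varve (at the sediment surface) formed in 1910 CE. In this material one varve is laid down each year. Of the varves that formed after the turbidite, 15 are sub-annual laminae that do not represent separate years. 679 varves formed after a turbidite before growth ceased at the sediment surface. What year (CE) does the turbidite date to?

679 varves formed after the turbidite.
Excluding 15 false varves: 679 − 15 = 664.
1910 − 664 = 1246 CE.

1246 CE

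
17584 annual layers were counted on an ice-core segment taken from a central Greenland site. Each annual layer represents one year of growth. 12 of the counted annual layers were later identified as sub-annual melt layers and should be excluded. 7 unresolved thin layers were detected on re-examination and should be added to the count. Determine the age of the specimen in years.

After corrections the count is 17584 − 12 + 7 = 17579 annual layers.
With a one-to-one annual layer periodicity this is 17579 years.

17579 yr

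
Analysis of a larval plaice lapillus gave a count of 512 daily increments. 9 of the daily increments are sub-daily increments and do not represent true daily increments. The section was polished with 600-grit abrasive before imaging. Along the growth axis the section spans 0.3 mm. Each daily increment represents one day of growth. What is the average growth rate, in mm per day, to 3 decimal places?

Adjusted count: 512 − 9 = 503 daily increments.
0.3 mm over 503 days gives 0.3 / 503 ≈ 0.001 mm per day.

0.001 mm per day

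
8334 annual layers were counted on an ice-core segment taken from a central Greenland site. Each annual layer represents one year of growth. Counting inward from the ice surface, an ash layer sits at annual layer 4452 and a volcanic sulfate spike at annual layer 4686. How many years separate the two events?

234 years

4686 − 4452 = 234 annual layers lie between the two events.
One annual layer per year makes the interval 234 years.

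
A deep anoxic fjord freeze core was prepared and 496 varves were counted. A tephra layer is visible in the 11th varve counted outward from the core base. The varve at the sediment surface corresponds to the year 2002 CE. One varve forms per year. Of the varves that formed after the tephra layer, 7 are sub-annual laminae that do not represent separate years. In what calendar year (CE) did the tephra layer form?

496 − 11 = 485 varves lie beyond the tephra layer toward the sediment surface.
Excluding 7 false varves: 485 − 7 = 478.
The varve at the sediment surface is 2002 CE, so the tephra layer dates to 2002 − 478 = 1524 CE.

1524 CE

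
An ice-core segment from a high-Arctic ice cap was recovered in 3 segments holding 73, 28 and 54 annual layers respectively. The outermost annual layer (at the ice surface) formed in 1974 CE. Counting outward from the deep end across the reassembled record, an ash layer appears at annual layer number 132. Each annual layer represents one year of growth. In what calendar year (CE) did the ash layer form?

Total annual layers = 73 + 28 + 54 = 155.
Between annual layer 132 and the ice surface there are 155 − 132 = 23 annual layers.
The annual layer at the ice surface is 1974 CE, so the ash layer dates to 1974 − 23 = 1951 CE.

1951 CE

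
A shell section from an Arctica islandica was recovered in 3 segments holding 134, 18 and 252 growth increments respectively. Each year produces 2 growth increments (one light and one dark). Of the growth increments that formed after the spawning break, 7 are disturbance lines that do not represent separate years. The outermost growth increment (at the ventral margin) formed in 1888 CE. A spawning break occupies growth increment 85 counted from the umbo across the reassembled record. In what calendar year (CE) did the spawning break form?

Total growth increments = 134 + 18 + 252 = 404.
The spawning break sits at growth increment 85 from the umbo, so 404 − 85 = 319 growth increments formed after it.
319 − 7 false = 312 true growth increments after the spawning break.
312 growth increments at 2 per year is 312 / 2 = 156 years.
1888 − 156 = 1732 CE.

1732 CE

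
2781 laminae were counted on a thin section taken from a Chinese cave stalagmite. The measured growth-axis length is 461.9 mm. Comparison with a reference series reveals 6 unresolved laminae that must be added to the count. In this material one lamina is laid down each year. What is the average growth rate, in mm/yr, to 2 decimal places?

0.17 mm/yr

Correcting the raw count gives 2781 + 6 = 2787 true laminae.
461.9 mm over 2787 years gives 461.9 / 2787 ≈ 0.17 mm/yr.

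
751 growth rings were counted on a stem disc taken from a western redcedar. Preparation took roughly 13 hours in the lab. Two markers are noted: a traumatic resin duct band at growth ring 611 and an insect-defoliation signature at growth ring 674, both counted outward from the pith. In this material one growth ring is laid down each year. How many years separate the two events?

674 − 611 = 63 growth rings lie between the two events.
At one growth ring per year, 63 years elapsed between them.

63 yr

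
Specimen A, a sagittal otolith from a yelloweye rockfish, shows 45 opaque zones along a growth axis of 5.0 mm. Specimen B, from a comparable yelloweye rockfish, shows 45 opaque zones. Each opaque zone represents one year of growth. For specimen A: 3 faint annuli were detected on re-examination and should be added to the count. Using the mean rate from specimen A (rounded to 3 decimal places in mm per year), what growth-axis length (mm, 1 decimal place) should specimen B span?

Specimen A: correcting the raw count gives 45 + 3 = 48 true opaque zones.
A: 5.0 mm over 48 years gives 5.0 / 48 ≈ 0.104 mm/yr.
For B, 0.104 mm/year × 45 years = 4.7 mm.

4.7 mm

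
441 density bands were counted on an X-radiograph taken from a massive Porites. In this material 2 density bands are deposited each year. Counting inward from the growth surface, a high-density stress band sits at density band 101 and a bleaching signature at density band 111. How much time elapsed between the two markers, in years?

111 − 101 = 10 density bands lie between the two events.
Dividing by 2 density bands per year: 10 / 2 = 5 years.

5 years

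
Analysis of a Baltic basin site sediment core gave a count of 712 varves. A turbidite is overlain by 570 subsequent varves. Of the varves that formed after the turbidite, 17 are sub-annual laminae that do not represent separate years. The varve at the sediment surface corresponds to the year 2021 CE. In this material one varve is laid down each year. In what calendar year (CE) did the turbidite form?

570 varves formed after the turbidite.
Removing the 17 false varves leaves 570 − 17 = 553 true varves beyond the turbidite.
2021 − 553 = 1468 CE.

1468 CE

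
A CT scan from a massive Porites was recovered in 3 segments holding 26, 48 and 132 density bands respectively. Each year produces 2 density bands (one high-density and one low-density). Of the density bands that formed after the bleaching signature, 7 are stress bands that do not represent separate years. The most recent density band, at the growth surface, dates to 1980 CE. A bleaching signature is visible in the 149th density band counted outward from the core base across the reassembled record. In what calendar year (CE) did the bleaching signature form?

1955 CE

Total density bands = 26 + 48 + 132 = 206.
206 − 149 = 57 density bands lie beyond the bleaching signature toward the growth surface.
Excluding 7 false density bands: 57 − 7 = 50.
50 density bands at 2 per year is 50 / 2 = 25 years.
The density band at the growth surface is 1980 CE, so the bleaching signature dates to 1980 − 25 = 1955 CE.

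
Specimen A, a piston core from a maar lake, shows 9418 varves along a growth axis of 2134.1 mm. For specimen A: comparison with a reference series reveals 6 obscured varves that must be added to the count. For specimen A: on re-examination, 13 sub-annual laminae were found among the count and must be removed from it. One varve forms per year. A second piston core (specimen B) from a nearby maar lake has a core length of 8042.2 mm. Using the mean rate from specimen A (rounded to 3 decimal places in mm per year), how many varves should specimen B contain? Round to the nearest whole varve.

35428 varves

Specimen A: correcting the raw count gives 9418 − 13 + 6 = 9411 true varves.
A: 2134.1 mm over 9411 years gives 2134.1 / 9411 ≈ 0.227 mm per year.
Specimen B: 8042.2 mm / 0.227 mm per year = 35428.19 years ≈ 35428 varves.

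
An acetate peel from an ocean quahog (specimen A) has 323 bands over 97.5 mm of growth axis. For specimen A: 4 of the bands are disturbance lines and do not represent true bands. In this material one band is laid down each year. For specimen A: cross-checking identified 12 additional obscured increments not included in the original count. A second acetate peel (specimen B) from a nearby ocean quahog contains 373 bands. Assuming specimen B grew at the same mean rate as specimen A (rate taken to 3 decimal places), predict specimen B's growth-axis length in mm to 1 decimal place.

Specimen A: correcting the raw count gives 323 − 4 + 12 = 331 true bands.
A: Mean rate = 97.5 mm / 331 years ≈ 0.295 mm/yr.
B's length ≈ 0.295 × 373 = 110.0 mm.

110.0 mm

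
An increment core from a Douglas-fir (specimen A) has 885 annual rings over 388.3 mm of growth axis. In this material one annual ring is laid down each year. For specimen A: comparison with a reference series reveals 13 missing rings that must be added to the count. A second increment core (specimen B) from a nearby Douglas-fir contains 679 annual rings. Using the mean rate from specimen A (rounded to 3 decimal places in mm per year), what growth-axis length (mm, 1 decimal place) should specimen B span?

293.3 mm

Specimen A: adjusted count: 885 + 13 = 898 annual rings.
A: Extension rate ≈ 388.3 / 898 = 0.432 mm per year.
B's length ≈ 0.432 × 679 = 293.3 mm.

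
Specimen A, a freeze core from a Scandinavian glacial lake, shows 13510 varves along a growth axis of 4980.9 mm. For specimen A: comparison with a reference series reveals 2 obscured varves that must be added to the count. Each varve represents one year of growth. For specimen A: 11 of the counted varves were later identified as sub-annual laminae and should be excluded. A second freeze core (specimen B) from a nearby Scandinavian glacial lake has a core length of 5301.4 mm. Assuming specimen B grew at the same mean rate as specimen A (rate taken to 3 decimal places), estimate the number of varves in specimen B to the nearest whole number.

14367 varves

Specimen A: correcting the raw count gives 13510 − 11 + 2 = 13501 true varves.
A: 4980.9 mm over 13501 years gives 4980.9 / 13501 ≈ 0.369 mm per year.
Specimen B: 5301.4 mm / 0.369 mm per year = 14366.94 years ≈ 14367 varves.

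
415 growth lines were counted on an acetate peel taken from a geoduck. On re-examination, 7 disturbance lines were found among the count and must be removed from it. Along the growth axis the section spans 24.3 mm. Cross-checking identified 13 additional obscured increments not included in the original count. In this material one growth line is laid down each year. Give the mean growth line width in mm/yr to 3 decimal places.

0.058 mm/yr

True growth line count = 415 − 7 + 13 = 421.
24.3 mm over 421 years gives 24.3 / 421 ≈ 0.058 mm/yr.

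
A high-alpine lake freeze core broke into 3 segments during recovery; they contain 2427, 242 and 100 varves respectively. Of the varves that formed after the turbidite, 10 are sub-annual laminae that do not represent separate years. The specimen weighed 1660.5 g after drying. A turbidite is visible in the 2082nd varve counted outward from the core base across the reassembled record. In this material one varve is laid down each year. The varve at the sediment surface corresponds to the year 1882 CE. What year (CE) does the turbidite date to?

Total varves = 2427 + 242 + 100 = 2769.
Between varve 2082 and the sediment surface there are 2769 − 2082 = 687 varves.
Excluding 10 false varves: 687 − 10 = 677.
The varve at the sediment surface is 1882 CE, so the turbidite dates to 1882 − 677 = 1205 CE.

1205 CE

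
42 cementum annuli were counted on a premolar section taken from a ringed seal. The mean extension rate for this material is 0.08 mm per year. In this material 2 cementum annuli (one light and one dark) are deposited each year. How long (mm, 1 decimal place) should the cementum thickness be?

1.7 mm

42 cementum annuli at 2 per year is 42 / 2 = 21 years.
Predicted length = 0.08 mm/year × 21 years = 1.7 mm.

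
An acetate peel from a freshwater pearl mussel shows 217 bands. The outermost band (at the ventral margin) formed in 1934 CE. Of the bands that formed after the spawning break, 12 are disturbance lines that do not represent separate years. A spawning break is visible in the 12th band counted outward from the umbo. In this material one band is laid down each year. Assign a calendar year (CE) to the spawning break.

1741 CE

The spawning break sits at band 12 from the umbo, so 217 − 12 = 205 bands formed after it.
Excluding 12 false bands: 205 − 12 = 193.
Counting back 193 years from 1934 CE places the spawning break in 1934 − 193 = 1741 CE.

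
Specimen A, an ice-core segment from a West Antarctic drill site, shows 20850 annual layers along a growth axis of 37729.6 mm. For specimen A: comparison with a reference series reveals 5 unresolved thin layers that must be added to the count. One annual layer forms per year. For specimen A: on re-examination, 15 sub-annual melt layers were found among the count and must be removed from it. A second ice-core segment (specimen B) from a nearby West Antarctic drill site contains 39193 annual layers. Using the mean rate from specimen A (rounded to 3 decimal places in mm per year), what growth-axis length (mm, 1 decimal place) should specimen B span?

70939.3 mm

Specimen A: correcting the raw count gives 20850 − 15 + 5 = 20840 true annual layers.
A: 37729.6 mm over 20840 years gives 37729.6 / 20840 ≈ 1.810 mm/yr.
For B, 1.810 mm/year × 39193 years = 70939.3 mm.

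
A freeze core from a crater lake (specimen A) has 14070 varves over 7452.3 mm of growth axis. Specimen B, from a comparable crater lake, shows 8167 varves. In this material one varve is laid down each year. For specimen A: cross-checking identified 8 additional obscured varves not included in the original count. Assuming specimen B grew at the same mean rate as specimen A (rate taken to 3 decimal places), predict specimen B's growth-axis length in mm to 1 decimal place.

Specimen A: after corrections the count is 14070 + 8 = 14078 varves.
A: Mean rate = 7452.3 mm / 14078 years ≈ 0.529 mm per year.
B's length ≈ 0.529 × 8167 = 4320.3 mm.

4320.3 mm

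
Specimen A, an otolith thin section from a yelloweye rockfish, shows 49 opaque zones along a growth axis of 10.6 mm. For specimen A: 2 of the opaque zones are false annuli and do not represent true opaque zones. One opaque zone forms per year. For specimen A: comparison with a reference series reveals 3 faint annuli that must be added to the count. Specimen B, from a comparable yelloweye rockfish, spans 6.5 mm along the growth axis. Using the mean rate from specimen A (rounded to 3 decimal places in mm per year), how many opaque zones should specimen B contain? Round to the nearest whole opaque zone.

Specimen A: correcting the raw count gives 49 − 2 + 3 = 50 true opaque zones.
A: Extension rate ≈ 10.6 / 50 = 0.212 mm per year.
Specimen B: 6.5 mm / 0.212 mm per year = 30.66 years ≈ 31 opaque zones.

31 opaque zones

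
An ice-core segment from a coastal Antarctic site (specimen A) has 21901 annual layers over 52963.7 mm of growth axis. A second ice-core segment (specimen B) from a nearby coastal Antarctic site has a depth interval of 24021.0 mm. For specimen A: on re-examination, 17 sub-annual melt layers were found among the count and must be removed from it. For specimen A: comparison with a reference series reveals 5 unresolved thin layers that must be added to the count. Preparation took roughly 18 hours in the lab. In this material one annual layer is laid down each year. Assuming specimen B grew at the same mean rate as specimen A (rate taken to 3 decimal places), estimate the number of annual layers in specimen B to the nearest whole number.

Specimen A: correcting the raw count gives 21901 − 17 + 5 = 21889 true annual layers.
A: Extension rate ≈ 52963.7 / 21889 = 2.420 mm per year.
For B, 24021.0 / 2.420 = 9926.03 years ≈ 9926 annual layers.

9926 annual layers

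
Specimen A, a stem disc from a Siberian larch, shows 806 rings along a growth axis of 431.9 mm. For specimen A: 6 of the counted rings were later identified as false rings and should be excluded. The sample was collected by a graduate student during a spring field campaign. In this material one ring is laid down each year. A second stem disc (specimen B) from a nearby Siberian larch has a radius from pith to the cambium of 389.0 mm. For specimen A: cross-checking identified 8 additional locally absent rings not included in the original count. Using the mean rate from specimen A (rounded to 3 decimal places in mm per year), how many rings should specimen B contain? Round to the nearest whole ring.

Specimen A: true ring count = 806 − 6 + 8 = 808.
A: 431.9 mm over 808 years gives 431.9 / 808 ≈ 0.535 mm per year.
For B, 389.0 / 0.535 = 727.10 years ≈ 727 rings.

727 rings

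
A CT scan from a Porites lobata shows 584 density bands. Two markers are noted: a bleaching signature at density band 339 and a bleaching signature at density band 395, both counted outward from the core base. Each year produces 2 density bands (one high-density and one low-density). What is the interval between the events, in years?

The two markers are separated by 395 − 339 = 56 density bands.
Dividing by 2 density bands per year: 56 / 2 = 28 years.

28 yr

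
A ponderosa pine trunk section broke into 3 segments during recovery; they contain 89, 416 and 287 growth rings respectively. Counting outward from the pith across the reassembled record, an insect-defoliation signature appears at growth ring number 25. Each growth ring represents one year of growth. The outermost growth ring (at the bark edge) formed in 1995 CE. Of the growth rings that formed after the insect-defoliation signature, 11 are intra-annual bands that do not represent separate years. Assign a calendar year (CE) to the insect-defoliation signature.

Total growth rings = 89 + 416 + 287 = 792.
Between growth ring 25 and the bark edge there are 792 − 25 = 767 growth rings.
767 − 11 false = 756 true growth rings after the insect-defoliation signature.
1995 − 756 = 1239 CE.

1239 CE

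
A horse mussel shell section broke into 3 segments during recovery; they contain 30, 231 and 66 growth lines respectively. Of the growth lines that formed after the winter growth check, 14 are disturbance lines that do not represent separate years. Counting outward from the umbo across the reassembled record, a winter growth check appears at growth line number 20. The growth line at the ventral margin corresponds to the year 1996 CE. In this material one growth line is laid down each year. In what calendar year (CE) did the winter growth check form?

Total growth lines = 30 + 231 + 66 = 327.
327 − 20 = 307 growth lines lie beyond the winter growth check toward the ventral margin.
307 − 14 false = 293 true growth lines after the winter growth check.
1996 − 293 = 1703 CE.

1703 CE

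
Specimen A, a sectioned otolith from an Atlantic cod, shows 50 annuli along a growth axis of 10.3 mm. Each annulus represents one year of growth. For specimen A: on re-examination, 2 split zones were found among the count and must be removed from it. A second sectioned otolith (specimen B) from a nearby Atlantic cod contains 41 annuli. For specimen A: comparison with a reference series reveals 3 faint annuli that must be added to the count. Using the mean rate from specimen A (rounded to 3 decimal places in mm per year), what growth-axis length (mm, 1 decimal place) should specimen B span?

Specimen A: adjusted count: 50 − 2 + 3 = 51 annuli.
A: Mean rate = 10.3 mm / 51 years ≈ 0.202 mm per year.
For B, 0.202 mm/year × 41 years = 8.3 mm.

8.3 mm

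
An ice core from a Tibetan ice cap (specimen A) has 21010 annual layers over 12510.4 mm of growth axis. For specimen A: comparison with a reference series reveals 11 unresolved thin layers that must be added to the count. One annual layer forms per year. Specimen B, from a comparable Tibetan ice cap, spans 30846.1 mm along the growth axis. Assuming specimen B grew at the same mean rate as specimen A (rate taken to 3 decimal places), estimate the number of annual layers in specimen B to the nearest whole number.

Specimen A: true annual layer count = 21010 + 11 = 21021.
A: Mean rate = 12510.4 mm / 21021 years ≈ 0.595 mm/yr.
Specimen B: 30846.1 mm / 0.595 mm per year = 51842.18 years ≈ 51842 annual layers.

51842 annual layers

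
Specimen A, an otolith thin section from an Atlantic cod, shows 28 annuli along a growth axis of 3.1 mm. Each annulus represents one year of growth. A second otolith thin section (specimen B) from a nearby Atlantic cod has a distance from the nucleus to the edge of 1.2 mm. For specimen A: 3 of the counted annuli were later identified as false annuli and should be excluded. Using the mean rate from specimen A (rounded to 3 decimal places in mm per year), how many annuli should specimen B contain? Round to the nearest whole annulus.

Specimen A: true annulus count = 28 − 3 = 25.
A: Mean rate = 3.1 mm / 25 years ≈ 0.124 mm per year.
For B, 1.2 / 0.124 = 9.68 years ≈ 10 annuli.

10 annuli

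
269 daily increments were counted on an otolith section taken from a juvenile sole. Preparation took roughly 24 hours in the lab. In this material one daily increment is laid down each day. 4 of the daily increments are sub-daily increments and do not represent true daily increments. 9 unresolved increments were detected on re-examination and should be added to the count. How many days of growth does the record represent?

274 d

Correcting the raw count gives 269 − 4 + 9 = 274 true daily increments.
One daily increment per day makes the duration 274 days.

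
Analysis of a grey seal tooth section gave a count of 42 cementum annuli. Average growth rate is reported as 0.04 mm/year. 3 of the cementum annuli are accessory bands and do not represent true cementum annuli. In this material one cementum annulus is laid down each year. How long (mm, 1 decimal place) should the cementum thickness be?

Adjusted count: 42 − 3 = 39 cementum annuli.
Predicted length = 0.04 mm/year × 39 years = 1.6 mm.

1.6 mm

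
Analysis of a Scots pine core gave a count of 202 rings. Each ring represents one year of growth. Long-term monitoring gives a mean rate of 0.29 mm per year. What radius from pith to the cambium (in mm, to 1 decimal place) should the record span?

58.6 mm

202 years of growth are recorded.
Predicted length = 0.29 mm/year × 202 years = 58.6 mm.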